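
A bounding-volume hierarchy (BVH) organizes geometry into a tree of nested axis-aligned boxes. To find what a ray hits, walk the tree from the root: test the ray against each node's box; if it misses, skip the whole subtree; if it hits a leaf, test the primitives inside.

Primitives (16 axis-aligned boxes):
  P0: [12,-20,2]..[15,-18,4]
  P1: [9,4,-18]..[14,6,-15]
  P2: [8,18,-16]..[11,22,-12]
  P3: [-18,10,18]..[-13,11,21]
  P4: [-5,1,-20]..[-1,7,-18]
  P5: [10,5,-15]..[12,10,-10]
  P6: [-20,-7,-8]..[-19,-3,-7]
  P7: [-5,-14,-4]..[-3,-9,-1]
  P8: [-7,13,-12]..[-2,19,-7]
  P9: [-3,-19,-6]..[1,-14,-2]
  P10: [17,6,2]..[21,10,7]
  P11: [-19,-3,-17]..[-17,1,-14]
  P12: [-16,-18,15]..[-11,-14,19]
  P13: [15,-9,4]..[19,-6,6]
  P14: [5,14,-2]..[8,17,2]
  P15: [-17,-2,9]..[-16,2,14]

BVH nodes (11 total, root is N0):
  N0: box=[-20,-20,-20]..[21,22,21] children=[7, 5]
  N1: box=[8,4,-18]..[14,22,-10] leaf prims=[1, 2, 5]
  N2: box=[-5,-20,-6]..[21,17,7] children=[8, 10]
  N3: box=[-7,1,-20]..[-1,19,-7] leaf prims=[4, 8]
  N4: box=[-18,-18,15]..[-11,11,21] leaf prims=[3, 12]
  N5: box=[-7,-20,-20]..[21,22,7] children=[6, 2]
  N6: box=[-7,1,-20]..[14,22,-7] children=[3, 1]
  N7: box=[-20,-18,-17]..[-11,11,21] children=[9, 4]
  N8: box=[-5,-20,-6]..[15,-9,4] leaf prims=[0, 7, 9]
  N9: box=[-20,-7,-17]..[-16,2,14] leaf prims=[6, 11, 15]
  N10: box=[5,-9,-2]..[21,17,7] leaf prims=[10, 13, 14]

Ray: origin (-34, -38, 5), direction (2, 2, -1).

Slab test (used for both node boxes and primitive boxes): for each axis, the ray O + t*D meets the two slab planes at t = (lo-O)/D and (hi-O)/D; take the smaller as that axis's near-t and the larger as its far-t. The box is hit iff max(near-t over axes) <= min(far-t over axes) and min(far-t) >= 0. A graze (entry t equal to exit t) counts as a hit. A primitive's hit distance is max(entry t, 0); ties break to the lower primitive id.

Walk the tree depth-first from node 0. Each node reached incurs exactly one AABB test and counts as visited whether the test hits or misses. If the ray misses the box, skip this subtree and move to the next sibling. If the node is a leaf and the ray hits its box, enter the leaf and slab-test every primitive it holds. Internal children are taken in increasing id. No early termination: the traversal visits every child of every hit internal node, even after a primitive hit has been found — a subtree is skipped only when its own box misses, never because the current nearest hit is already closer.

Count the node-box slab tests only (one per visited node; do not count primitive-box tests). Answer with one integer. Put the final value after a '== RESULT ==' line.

Trace the traversal:
N0 x:[7,55/2] y:[9,30] z:[-16,25] -> hit [9,25], descend [5, 7]
  N5 x:[27/2,55/2] y:[9,30] z:[-2,25] -> hit [27/2,25], descend [2, 6]
    N2 x:[29/2,55/2] y:[9,55/2] z:[-2,11] -> miss, prune
    N6 x:[27/2,24] y:[39/2,30] z:[12,25] -> hit [39/2,24], descend [1, 3]
      N1 x:[21,24] y:[21,30] z:[15,23] -> hit [21,23] leaf, test {P1@t=43/2, P2(miss), P5(miss)}
      N3 x:[27/2,33/2] y:[39/2,57/2] z:[12,25] -> miss, prune
  N7 x:[7,23/2] y:[10,49/2] z:[-16,22] -> hit [10,23/2], descend [4, 9]
    N4 x:[8,23/2] y:[10,49/2] z:[-16,-10] -> miss, prune
    N9 x:[7,9] y:[31/2,20] z:[-9,22] -> miss, prune

Summary -> nodes [0, 5, 2, 6, 1, 3, 7, 4, 9]; box-tests=9; leaf-entries=1; first=P1

== RESULT ==
9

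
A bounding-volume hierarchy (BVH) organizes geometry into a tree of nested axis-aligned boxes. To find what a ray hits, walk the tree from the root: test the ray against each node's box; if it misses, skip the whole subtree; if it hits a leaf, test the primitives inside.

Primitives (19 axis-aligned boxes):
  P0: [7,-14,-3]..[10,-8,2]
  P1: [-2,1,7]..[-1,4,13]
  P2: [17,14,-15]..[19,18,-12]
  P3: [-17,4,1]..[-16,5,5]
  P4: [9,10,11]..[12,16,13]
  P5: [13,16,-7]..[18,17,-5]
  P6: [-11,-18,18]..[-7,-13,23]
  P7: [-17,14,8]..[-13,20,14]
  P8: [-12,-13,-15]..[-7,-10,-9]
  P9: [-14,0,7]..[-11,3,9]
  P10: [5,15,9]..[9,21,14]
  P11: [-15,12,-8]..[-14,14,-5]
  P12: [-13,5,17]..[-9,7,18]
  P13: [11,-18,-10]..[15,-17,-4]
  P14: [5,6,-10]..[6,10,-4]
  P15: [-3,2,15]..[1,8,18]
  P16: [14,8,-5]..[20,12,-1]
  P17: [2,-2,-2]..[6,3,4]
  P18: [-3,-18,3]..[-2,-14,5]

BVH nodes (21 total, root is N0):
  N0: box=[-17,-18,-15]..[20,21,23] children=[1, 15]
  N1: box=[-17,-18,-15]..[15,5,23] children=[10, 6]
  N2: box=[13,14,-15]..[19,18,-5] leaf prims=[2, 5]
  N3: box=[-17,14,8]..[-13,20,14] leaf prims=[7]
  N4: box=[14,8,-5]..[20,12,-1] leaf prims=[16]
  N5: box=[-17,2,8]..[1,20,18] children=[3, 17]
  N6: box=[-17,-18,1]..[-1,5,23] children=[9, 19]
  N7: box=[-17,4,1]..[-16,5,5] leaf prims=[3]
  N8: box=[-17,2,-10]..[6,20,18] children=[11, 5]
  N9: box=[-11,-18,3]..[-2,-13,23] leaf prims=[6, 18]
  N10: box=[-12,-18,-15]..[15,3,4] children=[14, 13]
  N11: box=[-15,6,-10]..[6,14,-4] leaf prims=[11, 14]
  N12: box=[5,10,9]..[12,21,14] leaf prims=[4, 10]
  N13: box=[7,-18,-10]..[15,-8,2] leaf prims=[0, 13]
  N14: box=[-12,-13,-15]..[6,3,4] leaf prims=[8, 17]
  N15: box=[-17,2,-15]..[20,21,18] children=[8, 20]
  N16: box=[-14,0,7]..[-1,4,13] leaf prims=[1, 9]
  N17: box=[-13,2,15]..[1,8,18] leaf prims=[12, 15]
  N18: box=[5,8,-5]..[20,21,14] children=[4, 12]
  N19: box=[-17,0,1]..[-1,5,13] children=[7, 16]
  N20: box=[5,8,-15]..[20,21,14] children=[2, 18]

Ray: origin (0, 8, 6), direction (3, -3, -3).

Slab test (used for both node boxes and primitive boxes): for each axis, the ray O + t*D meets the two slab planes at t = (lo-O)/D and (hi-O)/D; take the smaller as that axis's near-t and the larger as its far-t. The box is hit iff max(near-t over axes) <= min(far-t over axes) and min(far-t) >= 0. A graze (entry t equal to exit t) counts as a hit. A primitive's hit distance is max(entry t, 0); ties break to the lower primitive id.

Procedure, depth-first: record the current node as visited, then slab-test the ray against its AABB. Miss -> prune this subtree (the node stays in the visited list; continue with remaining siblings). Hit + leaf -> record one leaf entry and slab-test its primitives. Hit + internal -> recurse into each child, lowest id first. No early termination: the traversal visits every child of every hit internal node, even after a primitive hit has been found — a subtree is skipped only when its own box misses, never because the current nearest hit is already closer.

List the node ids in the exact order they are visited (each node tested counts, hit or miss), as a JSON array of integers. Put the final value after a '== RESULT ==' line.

Walk:
N0 x:[-17/3,20/3] y:[-13/3,26/3] z:[-17/3,7] -> hit [-13/3,20/3], descend [1, 15]
  N1 x:[-17/3,5] y:[1,26/3] z:[-17/3,7] -> hit [1,5], descend [6, 10]
    N6 x:[-17/3,-1/3] y:[1,26/3] z:[-17/3,5/3] -> miss, prune
    N10 x:[-4,5] y:[5/3,26/3] z:[2/3,7] -> hit [5/3,5], descend [13, 14]
      N13 x:[7/3,5] y:[16/3,26/3] z:[4/3,16/3] -> miss, prune
      N14 x:[-4,2] y:[5/3,7] z:[2/3,7] -> hit [5/3,2] leaf, test {P8(miss), P17@t=5/3}
  N15 x:[-17/3,20/3] y:[-13/3,2] z:[-4,7] -> hit [-4,2], descend [8, 20]
    N8 x:[-17/3,2] y:[-4,2] z:[-4,16/3] -> hit [-4,2], descend [5, 11]
      N5 x:[-17/3,1/3] y:[-4,2] z:[-4,-2/3] -> miss, prune
      N11 x:[-5,2] y:[-2,2/3] z:[10/3,16/3] -> miss, prune
    N20 x:[5/3,20/3] y:[-13/3,0] z:[-8/3,7] -> miss, prune

11 AABB tests over nodes [0, 1, 6, 10, 13, 14, 15, 8, 5, 11, 20]; 1 leaf entered; closest P17.

== RESULT ==
[0, 1, 6, 10, 13, 14, 15, 8, 5, 11, 20]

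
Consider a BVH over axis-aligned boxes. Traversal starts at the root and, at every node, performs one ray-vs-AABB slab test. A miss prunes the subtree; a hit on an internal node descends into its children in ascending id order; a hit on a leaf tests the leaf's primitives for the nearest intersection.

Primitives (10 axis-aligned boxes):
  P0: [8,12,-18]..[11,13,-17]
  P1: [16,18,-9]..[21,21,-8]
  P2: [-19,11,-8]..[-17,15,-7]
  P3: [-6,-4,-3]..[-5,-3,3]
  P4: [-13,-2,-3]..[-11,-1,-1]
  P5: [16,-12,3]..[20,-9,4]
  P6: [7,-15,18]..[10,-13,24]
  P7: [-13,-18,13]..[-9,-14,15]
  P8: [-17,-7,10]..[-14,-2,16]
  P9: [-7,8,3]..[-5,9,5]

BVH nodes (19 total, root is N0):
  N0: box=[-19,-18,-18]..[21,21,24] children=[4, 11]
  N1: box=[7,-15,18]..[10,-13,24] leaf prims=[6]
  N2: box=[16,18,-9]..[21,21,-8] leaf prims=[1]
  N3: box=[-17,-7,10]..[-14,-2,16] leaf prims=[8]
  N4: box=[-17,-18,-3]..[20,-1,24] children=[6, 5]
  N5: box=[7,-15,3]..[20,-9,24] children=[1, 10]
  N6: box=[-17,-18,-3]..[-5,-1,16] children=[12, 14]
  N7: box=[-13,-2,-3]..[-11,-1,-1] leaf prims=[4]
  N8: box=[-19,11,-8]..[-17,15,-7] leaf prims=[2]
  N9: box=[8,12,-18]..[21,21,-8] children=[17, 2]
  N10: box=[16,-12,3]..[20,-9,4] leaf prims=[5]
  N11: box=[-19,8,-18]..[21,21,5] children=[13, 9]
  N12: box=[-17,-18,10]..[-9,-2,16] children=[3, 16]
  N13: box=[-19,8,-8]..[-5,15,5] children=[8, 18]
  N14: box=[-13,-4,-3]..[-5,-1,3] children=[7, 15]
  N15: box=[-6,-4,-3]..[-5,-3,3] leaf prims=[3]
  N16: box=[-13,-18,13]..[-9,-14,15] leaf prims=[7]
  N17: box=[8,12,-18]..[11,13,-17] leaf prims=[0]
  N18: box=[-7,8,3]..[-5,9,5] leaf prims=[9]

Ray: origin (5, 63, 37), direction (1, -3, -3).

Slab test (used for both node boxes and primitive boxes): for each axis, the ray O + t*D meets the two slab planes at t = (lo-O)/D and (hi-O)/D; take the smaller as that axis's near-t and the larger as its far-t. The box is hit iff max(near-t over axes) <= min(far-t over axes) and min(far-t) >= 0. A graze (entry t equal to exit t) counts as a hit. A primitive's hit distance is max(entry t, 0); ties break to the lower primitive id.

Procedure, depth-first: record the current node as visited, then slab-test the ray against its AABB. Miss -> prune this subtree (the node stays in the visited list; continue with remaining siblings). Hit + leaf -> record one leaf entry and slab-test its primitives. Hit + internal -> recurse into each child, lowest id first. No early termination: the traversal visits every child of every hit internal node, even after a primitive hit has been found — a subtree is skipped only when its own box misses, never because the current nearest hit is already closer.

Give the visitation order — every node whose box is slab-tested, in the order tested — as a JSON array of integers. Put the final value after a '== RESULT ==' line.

Trace the traversal:
N0 x:[-24,16] y:[14,27] z:[13/3,55/3] -> hit [14,16], descend [4, 11]
  N4 x:[-22,15] y:[64/3,27] z:[13/3,40/3] -> miss, prune
  N11 x:[-24,16] y:[14,55/3] z:[32/3,55/3] -> hit [14,16], descend [9, 13]
    N9 x:[3,16] y:[14,17] z:[15,55/3] -> hit [15,16], descend [2, 17]
      N2 x:[11,16] y:[14,15] z:[15,46/3] -> hit [15,15] leaf, test {P1@t=15}
      N17 x:[3,6] y:[50/3,17] z:[18,55/3] -> miss, prune
    N13 x:[-24,-10] y:[16,55/3] z:[32/3,15] -> miss, prune

7 AABB tests over nodes [0, 4, 11, 9, 2, 17, 13]; 1 leaf entered; closest P1.

== RESULT ==
[0, 4, 11, 9, 2, 17, 13]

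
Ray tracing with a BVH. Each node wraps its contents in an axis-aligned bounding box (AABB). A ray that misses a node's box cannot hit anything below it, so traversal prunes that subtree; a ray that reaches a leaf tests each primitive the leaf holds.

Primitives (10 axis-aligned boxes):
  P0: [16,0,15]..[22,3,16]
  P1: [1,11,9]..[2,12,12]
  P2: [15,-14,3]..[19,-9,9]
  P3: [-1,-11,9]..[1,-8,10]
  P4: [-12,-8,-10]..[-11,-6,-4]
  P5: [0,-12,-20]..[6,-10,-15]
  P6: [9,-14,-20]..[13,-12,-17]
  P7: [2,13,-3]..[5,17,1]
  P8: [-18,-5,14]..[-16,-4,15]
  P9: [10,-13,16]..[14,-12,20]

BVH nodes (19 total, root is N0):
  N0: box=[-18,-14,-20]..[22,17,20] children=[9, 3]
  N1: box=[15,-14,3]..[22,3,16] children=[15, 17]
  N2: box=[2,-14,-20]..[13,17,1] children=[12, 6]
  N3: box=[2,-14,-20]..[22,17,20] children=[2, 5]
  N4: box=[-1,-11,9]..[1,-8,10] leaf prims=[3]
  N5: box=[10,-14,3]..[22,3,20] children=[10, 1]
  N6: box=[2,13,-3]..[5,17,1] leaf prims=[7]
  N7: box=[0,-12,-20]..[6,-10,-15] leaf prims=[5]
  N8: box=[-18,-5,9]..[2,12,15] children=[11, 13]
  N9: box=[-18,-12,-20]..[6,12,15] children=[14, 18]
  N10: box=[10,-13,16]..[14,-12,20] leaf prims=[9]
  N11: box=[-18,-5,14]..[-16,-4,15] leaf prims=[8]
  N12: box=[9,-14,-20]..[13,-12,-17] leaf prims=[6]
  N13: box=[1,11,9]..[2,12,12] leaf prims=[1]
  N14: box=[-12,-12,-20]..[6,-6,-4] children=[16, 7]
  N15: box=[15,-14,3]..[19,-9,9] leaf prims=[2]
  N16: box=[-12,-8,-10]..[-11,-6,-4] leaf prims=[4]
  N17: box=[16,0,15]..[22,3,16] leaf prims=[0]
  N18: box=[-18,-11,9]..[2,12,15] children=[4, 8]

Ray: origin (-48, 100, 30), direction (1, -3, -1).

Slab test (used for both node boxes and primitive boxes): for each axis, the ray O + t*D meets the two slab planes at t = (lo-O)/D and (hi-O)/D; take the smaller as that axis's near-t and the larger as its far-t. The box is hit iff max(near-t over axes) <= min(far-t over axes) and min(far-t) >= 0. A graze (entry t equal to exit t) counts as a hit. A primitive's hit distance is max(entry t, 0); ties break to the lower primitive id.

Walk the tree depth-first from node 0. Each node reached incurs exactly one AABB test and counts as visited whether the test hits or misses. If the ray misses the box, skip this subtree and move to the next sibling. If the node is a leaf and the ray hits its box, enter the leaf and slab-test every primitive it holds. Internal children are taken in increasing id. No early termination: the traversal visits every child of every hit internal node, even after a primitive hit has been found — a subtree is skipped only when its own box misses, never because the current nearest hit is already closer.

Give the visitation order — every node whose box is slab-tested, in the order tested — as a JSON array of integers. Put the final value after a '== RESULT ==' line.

Trace the traversal:
N0 x:[30,70] y:[83/3,38] z:[10,50] -> hit [30,38], descend [3, 9]
  N3 x:[50,70] y:[83/3,38] z:[10,50] -> miss, prune
  N9 x:[30,54] y:[88/3,112/3] z:[15,50] -> hit [30,112/3], descend [14, 18]
    N14 x:[36,54] y:[106/3,112/3] z:[34,50] -> hit [36,112/3], descend [7, 16]
      N7 x:[48,54] y:[110/3,112/3] z:[45,50] -> miss, prune
      N16 x:[36,37] y:[106/3,36] z:[34,40] -> hit [36,36] leaf, test {P4@t=36}
    N18 x:[30,50] y:[88/3,37] z:[15,21] -> miss, prune

order=[0, 3, 9, 14, 7, 16, 18]  |boxes|=7  |leaves|=1  hit=P4

== RESULT ==
[0, 3, 9, 14, 7, 16, 18]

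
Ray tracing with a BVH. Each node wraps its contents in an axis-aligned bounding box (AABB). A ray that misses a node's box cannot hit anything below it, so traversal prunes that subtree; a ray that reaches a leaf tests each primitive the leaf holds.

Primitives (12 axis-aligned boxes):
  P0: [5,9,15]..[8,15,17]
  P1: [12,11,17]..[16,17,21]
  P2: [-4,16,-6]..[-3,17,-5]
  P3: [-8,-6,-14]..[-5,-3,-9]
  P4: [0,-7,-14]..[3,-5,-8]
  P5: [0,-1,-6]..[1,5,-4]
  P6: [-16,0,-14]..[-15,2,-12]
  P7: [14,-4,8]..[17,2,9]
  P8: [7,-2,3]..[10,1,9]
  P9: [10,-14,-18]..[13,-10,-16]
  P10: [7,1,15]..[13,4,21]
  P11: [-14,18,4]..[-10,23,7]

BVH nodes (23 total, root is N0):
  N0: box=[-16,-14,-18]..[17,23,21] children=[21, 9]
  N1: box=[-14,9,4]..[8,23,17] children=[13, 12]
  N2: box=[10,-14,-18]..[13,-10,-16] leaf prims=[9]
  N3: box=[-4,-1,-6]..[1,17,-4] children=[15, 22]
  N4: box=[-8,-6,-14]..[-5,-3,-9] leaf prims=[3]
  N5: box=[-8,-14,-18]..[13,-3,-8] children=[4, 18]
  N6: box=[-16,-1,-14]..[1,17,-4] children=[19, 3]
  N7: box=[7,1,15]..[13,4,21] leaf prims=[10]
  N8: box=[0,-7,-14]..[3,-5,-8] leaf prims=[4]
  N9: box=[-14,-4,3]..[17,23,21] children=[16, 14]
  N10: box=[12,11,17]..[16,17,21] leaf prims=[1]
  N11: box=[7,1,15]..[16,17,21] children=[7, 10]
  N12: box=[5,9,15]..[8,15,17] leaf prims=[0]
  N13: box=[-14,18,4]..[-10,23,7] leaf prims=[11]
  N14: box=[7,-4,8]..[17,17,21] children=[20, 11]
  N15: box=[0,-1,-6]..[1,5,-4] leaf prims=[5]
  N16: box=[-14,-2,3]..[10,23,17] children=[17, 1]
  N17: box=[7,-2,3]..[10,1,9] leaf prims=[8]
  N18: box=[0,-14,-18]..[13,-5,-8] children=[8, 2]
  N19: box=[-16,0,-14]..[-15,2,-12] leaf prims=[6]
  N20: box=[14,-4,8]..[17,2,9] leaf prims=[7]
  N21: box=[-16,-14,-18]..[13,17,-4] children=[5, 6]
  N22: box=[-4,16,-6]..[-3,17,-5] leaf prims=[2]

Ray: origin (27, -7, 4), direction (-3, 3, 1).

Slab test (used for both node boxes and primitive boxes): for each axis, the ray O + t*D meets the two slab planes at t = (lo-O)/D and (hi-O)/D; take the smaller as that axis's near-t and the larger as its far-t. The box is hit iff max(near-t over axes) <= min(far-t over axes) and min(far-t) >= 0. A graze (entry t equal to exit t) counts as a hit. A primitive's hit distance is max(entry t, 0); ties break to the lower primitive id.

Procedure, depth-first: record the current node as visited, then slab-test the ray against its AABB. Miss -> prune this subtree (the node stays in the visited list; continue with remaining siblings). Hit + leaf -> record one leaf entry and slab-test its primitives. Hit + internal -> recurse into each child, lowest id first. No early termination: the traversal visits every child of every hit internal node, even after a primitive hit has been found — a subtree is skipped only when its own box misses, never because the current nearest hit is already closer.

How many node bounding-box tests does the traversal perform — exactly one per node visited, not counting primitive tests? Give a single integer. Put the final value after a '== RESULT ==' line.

Trace the traversal:
N0 x:[10/3,43/3] y:[-7/3,10] z:[-22,17] -> hit [10/3,10], descend [9, 21]
  N9 x:[10/3,41/3] y:[1,10] z:[-1,17] -> hit [10/3,10], descend [14, 16]
    N14 x:[10/3,20/3] y:[1,8] z:[4,17] -> hit [4,20/3], descend [11, 20]
      N11 x:[11/3,20/3] y:[8/3,8] z:[11,17] -> miss, prune
      N20 x:[10/3,13/3] y:[1,3] z:[4,5] -> miss, prune
    N16 x:[17/3,41/3] y:[5/3,10] z:[-1,13] -> hit [17/3,10], descend [1, 17]
      N1 x:[19/3,41/3] y:[16/3,10] z:[0,13] -> hit [19/3,10], descend [12, 13]
        N12 x:[19/3,22/3] y:[16/3,22/3] z:[11,13] -> miss, prune
        N13 x:[37/3,41/3] y:[25/3,10] z:[0,3] -> miss, prune
      N17 x:[17/3,20/3] y:[5/3,8/3] z:[-1,5] -> miss, prune
  N21 x:[14/3,43/3] y:[-7/3,8] z:[-22,-8] -> miss, prune

Summary -> nodes [0, 9, 14, 11, 20, 16, 1, 12, 13, 17, 21]; box-tests=11; leaf-entries=0; first=miss

== RESULT ==
11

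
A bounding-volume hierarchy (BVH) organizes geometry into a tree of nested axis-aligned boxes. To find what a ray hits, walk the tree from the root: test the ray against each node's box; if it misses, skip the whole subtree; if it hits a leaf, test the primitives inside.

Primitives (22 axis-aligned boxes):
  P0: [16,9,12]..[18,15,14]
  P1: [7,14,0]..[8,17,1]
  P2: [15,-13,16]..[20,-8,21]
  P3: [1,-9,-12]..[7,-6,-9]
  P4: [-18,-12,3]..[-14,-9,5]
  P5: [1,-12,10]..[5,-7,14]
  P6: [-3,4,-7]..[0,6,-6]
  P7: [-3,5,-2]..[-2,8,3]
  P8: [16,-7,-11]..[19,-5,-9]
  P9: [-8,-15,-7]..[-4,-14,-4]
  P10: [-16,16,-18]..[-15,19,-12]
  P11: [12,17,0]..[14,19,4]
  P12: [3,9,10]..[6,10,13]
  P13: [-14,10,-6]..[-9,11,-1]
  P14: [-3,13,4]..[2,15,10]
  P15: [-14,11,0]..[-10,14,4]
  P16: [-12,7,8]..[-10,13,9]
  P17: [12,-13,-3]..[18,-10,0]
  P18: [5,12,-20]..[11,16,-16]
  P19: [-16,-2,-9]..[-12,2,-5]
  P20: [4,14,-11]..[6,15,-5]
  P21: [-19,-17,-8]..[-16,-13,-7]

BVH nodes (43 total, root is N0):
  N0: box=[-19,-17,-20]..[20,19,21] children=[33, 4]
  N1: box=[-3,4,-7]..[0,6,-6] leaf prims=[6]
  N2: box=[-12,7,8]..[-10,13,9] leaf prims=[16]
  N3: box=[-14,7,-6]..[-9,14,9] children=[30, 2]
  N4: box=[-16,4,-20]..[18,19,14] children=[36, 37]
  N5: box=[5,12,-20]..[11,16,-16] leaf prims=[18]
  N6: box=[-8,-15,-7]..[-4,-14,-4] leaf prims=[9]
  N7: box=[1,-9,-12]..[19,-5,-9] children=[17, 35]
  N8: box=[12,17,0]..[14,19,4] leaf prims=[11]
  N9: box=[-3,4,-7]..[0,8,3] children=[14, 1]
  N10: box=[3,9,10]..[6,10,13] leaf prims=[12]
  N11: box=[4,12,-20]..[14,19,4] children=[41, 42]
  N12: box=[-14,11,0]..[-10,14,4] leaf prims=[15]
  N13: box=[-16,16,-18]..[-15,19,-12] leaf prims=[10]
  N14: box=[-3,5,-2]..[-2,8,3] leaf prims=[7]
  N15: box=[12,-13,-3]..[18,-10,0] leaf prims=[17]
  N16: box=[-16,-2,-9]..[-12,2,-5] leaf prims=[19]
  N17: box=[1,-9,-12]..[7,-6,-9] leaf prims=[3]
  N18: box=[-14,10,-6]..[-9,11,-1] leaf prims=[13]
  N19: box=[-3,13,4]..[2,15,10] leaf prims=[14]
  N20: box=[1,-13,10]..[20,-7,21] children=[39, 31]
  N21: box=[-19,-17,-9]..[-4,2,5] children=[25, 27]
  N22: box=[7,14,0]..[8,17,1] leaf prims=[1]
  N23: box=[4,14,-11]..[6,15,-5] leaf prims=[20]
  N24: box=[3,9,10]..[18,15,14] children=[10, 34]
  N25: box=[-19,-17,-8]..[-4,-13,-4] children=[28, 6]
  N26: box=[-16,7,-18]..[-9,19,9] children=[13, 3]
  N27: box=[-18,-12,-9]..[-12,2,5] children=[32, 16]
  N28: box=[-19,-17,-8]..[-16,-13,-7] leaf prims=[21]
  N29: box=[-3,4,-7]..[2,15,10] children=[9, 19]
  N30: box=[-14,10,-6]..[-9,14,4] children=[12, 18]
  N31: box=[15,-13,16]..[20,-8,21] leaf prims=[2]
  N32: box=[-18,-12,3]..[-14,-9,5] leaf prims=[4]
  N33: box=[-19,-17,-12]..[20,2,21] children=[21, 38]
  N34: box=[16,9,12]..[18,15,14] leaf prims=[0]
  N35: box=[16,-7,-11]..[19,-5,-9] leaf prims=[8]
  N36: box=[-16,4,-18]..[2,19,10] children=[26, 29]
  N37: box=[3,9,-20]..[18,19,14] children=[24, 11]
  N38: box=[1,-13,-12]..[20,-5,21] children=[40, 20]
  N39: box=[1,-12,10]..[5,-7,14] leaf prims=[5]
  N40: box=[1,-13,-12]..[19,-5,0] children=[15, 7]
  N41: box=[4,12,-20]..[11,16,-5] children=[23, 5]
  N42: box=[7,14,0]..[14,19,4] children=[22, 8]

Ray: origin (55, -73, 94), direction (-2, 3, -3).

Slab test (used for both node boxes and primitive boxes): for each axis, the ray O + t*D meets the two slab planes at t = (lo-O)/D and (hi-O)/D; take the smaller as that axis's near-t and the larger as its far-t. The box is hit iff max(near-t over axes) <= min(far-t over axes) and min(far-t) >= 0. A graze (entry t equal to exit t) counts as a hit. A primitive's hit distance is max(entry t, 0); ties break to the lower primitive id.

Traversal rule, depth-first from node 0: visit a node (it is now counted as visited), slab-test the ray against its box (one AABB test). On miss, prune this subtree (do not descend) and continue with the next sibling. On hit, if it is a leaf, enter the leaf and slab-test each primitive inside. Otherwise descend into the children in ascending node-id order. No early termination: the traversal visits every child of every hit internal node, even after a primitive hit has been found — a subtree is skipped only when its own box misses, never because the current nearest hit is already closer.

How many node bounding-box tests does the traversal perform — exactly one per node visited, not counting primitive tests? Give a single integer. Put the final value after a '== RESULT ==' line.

Trace the traversal:
N0 x:[35/2,37] y:[56/3,92/3] z:[73/3,38] -> hit [73/3,92/3], descend [4, 33]
  N4 x:[37/2,71/2] y:[77/3,92/3] z:[80/3,38] -> hit [80/3,92/3], descend [36, 37]
    N36 x:[53/2,71/2] y:[77/3,92/3] z:[28,112/3] -> hit [28,92/3], descend [26, 29]
      N26 x:[32,71/2] y:[80/3,92/3] z:[85/3,112/3] -> miss, prune
      N29 x:[53/2,29] y:[77/3,88/3] z:[28,101/3] -> hit [28,29], descend [9, 19]
        N9 x:[55/2,29] y:[77/3,27] z:[91/3,101/3] -> miss, prune
        N19 x:[53/2,29] y:[86/3,88/3] z:[28,30] -> hit [86/3,29] leaf, test {P14@t=86/3}
    N37 x:[37/2,26] y:[82/3,92/3] z:[80/3,38] -> miss, prune
  N33 x:[35/2,37] y:[56/3,25] z:[73/3,106/3] -> hit [73/3,25], descend [21, 38]
    N21 x:[59/2,37] y:[56/3,25] z:[89/3,103/3] -> miss, prune
    N38 x:[35/2,27] y:[20,68/3] z:[73/3,106/3] -> miss, prune

order=[0, 4, 36, 26, 29, 9, 19, 37, 33, 21, 38]  |boxes|=11  |leaves|=1  hit=P14

== RESULT ==
11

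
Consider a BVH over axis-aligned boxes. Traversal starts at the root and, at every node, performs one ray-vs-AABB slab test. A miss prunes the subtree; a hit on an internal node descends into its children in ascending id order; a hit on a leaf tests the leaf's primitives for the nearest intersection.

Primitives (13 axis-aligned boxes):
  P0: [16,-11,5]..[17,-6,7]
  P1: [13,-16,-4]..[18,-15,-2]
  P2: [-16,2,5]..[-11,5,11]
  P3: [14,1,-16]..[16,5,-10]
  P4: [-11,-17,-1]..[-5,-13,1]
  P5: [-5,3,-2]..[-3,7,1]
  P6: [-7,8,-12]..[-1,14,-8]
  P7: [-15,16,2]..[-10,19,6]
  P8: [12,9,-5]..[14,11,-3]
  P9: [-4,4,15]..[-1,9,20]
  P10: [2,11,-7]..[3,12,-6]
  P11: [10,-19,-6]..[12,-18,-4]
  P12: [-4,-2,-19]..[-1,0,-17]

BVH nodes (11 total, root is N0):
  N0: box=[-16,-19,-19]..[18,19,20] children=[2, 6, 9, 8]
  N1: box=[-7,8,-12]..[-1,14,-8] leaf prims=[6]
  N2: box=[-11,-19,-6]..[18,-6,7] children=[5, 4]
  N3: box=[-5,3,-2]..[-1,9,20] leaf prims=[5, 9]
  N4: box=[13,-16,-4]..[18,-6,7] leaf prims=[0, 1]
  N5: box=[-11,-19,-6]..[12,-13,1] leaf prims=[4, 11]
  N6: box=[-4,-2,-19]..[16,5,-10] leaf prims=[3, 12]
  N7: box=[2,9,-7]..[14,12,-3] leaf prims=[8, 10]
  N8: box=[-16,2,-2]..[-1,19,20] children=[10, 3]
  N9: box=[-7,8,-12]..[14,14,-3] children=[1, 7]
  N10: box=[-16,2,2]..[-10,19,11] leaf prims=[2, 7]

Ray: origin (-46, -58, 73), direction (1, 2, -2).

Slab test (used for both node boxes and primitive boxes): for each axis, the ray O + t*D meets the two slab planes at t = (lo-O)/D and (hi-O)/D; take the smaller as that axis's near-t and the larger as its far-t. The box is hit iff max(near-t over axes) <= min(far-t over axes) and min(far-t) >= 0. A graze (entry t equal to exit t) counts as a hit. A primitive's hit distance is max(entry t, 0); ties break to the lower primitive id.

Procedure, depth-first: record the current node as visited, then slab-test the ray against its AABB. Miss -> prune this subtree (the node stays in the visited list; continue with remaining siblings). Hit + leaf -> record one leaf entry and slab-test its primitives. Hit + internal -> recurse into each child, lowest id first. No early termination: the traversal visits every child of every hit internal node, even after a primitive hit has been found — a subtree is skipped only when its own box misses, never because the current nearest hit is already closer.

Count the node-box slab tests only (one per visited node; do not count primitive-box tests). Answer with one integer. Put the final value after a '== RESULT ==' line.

Traverse from the root:
N0 x:[30,64] y:[39/2,77/2] z:[53/2,46] -> hit [30,77/2], descend [2, 6, 8, 9]
  N2 x:[35,64] y:[39/2,26] z:[33,79/2] -> miss, prune
  N6 x:[42,62] y:[28,63/2] z:[83/2,46] -> miss, prune
  N8 x:[30,45] y:[30,77/2] z:[53/2,75/2] -> hit [30,75/2], descend [3, 10]
    N3 x:[41,45] y:[61/2,67/2] z:[53/2,75/2] -> miss, prune
    N10 x:[30,36] y:[30,77/2] z:[31,71/2] -> hit [31,71/2] leaf, test {P2@t=31, P7(miss)}
  N9 x:[39,60] y:[33,36] z:[38,85/2] -> miss, prune

7 AABB tests over nodes [0, 2, 6, 8, 3, 10, 9]; 1 leaf entered; closest P2.

== RESULT ==
7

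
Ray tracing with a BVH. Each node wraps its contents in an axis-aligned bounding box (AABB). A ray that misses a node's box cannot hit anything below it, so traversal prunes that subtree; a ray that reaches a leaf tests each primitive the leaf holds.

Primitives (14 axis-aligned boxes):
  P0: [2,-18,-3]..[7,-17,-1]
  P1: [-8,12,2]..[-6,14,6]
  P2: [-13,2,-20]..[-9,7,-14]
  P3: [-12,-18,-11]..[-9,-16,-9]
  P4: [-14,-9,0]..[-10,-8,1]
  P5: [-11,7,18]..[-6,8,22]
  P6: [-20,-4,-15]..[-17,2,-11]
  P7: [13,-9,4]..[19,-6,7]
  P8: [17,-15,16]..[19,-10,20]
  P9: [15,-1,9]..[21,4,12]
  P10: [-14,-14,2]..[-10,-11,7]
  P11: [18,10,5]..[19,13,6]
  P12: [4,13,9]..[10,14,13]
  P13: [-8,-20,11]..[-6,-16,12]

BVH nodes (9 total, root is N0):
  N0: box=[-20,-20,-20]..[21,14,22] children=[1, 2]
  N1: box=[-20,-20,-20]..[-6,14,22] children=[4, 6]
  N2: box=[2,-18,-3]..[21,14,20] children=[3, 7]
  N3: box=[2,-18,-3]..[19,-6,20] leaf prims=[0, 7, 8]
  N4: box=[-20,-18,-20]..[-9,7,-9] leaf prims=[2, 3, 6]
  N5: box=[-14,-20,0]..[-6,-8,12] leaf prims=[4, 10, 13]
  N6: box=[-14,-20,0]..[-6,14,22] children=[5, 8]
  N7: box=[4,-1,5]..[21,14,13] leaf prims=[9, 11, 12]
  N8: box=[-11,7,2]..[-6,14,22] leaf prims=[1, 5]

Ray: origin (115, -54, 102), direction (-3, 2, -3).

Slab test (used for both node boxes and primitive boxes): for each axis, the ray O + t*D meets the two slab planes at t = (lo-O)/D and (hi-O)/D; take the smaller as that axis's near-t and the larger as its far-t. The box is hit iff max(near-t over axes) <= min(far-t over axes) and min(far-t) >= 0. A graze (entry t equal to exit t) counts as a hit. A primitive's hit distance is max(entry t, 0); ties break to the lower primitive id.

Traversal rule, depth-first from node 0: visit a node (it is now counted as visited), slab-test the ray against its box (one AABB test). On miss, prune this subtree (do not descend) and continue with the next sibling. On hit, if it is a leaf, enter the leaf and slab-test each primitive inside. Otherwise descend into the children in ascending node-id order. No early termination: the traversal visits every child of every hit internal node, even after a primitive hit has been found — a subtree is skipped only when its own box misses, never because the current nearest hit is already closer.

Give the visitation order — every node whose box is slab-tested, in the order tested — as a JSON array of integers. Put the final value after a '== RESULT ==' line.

Walk:
N0 x:[94/3,45] y:[17,34] z:[80/3,122/3] -> hit [94/3,34], descend [1, 2]
  N1 x:[121/3,45] y:[17,34] z:[80/3,122/3] -> miss, prune
  N2 x:[94/3,113/3] y:[18,34] z:[82/3,35] -> hit [94/3,34], descend [3, 7]
    N3 x:[32,113/3] y:[18,24] z:[82/3,35] -> miss, prune
    N7 x:[94/3,37] y:[53/2,34] z:[89/3,97/3] -> hit [94/3,97/3] leaf, test {P9(miss), P11@t=32, P12(miss)}

Summary -> nodes [0, 1, 2, 3, 7]; box-tests=5; leaf-entries=1; first=P11

== RESULT ==
[0, 1, 2, 3, 7]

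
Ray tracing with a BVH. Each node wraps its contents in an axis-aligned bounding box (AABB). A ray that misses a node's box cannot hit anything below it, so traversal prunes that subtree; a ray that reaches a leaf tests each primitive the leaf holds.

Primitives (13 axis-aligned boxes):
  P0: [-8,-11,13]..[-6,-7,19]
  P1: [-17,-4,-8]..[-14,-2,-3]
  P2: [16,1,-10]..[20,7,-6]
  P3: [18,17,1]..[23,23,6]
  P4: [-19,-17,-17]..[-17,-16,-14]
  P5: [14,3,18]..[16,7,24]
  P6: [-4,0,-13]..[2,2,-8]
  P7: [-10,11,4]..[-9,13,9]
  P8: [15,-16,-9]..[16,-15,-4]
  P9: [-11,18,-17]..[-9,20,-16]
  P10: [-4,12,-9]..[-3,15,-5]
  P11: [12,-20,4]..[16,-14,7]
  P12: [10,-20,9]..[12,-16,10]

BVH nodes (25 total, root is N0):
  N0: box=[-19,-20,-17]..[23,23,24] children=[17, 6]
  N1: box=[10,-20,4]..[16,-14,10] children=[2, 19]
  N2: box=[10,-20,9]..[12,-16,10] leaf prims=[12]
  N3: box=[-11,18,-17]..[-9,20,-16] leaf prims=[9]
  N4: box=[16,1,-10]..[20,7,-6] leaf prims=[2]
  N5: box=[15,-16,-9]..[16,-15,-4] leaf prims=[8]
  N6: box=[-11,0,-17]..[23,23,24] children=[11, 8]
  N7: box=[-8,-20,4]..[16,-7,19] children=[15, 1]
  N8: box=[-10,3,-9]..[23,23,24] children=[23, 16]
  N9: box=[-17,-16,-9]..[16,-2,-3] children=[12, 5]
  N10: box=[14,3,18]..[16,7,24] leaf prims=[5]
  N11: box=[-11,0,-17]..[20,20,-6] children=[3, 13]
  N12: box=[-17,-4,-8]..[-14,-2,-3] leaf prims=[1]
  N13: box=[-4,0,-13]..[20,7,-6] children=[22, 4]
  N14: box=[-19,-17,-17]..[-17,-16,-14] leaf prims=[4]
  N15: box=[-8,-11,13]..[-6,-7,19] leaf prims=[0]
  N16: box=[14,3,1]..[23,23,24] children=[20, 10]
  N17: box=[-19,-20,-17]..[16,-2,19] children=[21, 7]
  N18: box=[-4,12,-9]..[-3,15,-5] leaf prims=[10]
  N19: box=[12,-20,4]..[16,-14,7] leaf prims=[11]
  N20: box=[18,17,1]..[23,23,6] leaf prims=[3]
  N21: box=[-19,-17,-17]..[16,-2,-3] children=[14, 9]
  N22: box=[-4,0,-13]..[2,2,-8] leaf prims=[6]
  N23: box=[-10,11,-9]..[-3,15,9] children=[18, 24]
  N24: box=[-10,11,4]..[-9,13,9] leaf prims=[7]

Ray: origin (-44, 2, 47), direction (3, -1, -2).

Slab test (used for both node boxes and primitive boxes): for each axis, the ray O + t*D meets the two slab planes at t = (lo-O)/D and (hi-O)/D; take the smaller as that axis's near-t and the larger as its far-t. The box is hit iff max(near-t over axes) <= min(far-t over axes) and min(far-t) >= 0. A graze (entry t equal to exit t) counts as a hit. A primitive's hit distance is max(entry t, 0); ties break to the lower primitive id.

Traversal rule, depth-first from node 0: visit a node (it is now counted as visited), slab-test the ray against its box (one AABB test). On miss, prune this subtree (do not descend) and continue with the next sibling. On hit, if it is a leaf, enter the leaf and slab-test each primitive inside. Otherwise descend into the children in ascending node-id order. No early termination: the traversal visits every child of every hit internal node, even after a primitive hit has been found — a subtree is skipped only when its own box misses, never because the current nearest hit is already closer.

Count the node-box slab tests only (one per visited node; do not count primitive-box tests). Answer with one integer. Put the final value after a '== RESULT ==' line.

Trace the traversal:
N0 x:[25/3,67/3] y:[-21,22] z:[23/2,32] -> hit [23/2,22], descend [6, 17]
  N6 x:[11,67/3] y:[-21,2] z:[23/2,32] -> miss, prune
  N17 x:[25/3,20] y:[4,22] z:[14,32] -> hit [14,20], descend [7, 21]
    N7 x:[12,20] y:[9,22] z:[14,43/2] -> hit [14,20], descend [1, 15]
      N1 x:[18,20] y:[16,22] z:[37/2,43/2] -> hit [37/2,20], descend [2, 19]
        N2 x:[18,56/3] y:[18,22] z:[37/2,19] -> hit [37/2,56/3] leaf, test {P12@t=37/2}
        N19 x:[56/3,20] y:[16,22] z:[20,43/2] -> hit [20,20] leaf, test {P11@t=20}
      N15 x:[12,38/3] y:[9,13] z:[14,17] -> miss, prune
    N21 x:[25/3,20] y:[4,19] z:[25,32] -> miss, prune

Visited [0, 6, 17, 7, 1, 2, 19, 15, 21]. Tests: 9 box, 2 leaf. Nearest: P12.

== RESULT ==
9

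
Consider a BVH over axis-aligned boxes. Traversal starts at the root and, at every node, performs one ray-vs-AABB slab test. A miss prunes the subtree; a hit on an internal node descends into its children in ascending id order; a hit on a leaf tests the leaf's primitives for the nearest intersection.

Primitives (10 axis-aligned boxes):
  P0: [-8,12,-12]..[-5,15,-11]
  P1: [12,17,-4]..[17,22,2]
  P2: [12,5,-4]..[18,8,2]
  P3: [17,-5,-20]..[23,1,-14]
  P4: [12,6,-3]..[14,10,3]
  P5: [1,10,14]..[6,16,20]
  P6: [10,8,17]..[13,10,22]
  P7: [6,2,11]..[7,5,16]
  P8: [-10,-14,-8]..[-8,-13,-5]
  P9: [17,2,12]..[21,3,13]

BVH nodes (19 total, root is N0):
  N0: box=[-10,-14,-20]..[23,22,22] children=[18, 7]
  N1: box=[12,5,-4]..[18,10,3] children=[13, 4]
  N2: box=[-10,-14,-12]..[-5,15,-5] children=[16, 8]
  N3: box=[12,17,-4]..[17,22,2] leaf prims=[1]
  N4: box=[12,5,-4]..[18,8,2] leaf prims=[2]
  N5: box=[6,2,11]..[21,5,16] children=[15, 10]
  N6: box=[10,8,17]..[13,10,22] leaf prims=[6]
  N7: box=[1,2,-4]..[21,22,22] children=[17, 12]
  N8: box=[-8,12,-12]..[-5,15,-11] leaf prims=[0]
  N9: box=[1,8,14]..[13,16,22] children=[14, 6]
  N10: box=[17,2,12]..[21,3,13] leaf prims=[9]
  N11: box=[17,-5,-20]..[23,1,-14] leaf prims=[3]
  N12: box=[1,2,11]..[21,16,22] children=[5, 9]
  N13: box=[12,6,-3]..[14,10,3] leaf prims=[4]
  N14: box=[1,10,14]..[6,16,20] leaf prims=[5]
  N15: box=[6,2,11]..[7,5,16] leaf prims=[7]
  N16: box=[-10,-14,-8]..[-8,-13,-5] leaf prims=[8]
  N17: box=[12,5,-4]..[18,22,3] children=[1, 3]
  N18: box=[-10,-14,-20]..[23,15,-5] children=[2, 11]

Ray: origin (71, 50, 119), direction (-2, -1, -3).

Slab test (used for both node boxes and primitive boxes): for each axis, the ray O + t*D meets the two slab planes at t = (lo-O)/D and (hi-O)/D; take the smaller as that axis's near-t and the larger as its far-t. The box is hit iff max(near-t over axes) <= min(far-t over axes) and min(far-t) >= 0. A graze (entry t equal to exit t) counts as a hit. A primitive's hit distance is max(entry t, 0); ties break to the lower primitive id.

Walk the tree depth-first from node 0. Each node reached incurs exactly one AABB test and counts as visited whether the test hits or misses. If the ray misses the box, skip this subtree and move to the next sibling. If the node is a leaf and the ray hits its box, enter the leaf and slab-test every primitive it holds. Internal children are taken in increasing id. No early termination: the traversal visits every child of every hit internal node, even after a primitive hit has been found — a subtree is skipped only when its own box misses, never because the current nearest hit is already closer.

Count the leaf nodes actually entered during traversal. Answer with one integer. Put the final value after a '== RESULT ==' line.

Walk:
N0 x:[24,81/2] y:[28,64] z:[97/3,139/3] -> hit [97/3,81/2], descend [7, 18]
  N7 x:[25,35] y:[28,48] z:[97/3,41] -> hit [97/3,35], descend [12, 17]
    N12 x:[25,35] y:[34,48] z:[97/3,36] -> hit [34,35], descend [5, 9]
      N5 x:[25,65/2] y:[45,48] z:[103/3,36] -> miss, prune
      N9 x:[29,35] y:[34,42] z:[97/3,35] -> hit [34,35], descend [6, 14]
        N6 x:[29,61/2] y:[40,42] z:[97/3,34] -> miss, prune
        N14 x:[65/2,35] y:[34,40] z:[33,35] -> hit [34,35] leaf, test {P5@t=34}
    N17 x:[53/2,59/2] y:[28,45] z:[116/3,41] -> miss, prune
  N18 x:[24,81/2] y:[35,64] z:[124/3,139/3] -> miss, prune

Visited [0, 7, 12, 5, 9, 6, 14, 17, 18]. Tests: 9 box, 1 leaf. Nearest: P5.

== RESULT ==
1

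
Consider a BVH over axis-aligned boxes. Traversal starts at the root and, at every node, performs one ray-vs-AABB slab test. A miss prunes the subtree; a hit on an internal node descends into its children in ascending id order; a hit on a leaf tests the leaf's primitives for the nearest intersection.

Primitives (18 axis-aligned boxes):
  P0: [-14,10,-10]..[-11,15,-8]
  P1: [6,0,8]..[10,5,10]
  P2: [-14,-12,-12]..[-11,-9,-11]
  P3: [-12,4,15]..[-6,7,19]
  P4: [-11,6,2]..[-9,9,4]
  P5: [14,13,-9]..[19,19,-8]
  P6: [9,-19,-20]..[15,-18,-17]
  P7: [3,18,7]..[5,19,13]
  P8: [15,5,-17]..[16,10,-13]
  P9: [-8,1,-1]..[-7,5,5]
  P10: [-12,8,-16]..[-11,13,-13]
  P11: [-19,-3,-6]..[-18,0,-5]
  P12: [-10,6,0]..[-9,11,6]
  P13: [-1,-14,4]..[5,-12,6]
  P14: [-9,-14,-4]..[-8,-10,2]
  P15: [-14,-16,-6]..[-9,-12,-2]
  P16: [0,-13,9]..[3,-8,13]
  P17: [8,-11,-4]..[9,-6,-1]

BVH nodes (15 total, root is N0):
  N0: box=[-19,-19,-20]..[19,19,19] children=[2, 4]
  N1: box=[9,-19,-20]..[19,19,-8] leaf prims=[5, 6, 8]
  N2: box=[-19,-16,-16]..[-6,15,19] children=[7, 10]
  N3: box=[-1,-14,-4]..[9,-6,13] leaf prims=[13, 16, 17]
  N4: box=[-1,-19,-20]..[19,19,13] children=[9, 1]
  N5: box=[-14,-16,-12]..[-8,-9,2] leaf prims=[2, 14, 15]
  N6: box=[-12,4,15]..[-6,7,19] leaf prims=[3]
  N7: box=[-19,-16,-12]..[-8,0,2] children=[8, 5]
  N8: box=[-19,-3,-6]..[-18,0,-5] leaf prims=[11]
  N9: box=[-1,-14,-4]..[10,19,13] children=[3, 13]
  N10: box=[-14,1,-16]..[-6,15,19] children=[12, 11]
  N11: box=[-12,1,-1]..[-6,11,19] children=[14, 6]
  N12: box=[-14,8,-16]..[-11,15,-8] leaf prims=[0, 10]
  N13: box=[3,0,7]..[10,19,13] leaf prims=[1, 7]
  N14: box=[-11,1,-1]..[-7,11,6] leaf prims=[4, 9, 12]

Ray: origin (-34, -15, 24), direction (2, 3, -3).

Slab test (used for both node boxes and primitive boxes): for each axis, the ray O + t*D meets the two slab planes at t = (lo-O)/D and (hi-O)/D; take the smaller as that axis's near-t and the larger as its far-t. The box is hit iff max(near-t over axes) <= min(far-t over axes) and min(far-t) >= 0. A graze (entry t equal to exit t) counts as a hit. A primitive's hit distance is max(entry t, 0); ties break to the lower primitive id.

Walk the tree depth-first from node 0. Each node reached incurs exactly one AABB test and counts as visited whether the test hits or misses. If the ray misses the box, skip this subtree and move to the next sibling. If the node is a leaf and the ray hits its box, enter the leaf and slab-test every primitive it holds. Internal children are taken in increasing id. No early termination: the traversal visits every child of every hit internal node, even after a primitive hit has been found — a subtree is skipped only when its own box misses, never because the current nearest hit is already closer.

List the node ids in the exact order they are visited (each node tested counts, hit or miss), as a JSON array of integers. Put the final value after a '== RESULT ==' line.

Trace the traversal:
N0 x:[15/2,53/2] y:[-4/3,34/3] z:[5/3,44/3] -> hit [15/2,34/3], descend [2, 4]
  N2 x:[15/2,14] y:[-1/3,10] z:[5/3,40/3] -> hit [15/2,10], descend [7, 10]
    N7 x:[15/2,13] y:[-1/3,5] z:[22/3,12] -> miss, prune
    N10 x:[10,14] y:[16/3,10] z:[5/3,40/3] -> hit [10,10], descend [11, 12]
      N11 x:[11,14] y:[16/3,26/3] z:[5/3,25/3] -> miss, prune
      N12 x:[10,23/2] y:[23/3,10] z:[32/3,40/3] -> miss, prune
  N4 x:[33/2,53/2] y:[-4/3,34/3] z:[11/3,44/3] -> miss, prune

Visited [0, 2, 7, 10, 11, 12, 4]. Tests: 7 box, 0 leaf. Nearest: miss.

== RESULT ==
[0, 2, 7, 10, 11, 12, 4]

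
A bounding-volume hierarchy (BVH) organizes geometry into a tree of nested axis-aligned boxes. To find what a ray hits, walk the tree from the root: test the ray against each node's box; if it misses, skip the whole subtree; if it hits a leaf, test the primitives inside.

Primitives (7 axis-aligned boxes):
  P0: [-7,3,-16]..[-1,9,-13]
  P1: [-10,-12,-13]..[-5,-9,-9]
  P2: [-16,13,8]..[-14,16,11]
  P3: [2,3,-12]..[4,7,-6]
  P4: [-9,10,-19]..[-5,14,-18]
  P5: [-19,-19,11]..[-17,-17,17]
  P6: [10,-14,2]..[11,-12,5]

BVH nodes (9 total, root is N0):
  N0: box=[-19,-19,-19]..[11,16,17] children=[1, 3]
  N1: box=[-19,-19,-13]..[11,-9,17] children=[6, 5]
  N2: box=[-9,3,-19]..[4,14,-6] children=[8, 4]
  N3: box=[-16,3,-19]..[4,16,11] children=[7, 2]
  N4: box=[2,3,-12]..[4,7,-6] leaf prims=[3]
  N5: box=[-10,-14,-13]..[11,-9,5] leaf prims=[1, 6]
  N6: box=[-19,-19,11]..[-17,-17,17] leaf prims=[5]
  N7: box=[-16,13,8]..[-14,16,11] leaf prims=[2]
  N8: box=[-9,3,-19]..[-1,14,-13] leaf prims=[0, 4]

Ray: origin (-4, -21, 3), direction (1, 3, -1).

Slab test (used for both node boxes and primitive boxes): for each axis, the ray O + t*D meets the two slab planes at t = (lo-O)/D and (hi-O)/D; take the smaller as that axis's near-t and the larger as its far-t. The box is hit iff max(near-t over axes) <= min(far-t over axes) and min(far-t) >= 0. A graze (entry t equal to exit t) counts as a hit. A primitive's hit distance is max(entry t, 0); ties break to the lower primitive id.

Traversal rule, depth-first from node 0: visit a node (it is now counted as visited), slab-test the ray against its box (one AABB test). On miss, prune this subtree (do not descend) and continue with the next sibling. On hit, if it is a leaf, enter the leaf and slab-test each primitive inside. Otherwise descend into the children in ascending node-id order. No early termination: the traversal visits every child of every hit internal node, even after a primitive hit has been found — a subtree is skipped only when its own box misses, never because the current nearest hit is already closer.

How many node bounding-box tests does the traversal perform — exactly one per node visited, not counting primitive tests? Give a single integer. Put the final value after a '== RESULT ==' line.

Traverse from the root:
N0 x:[-15,15] y:[2/3,37/3] z:[-14,22] -> hit [2/3,37/3], descend [1, 3]
  N1 x:[-15,15] y:[2/3,4] z:[-14,16] -> hit [2/3,4], descend [5, 6]
    N5 x:[-6,15] y:[7/3,4] z:[-2,16] -> hit [7/3,4] leaf, test {P1(miss), P6(miss)}
    N6 x:[-15,-13] y:[2/3,4/3] z:[-14,-8] -> miss, prune
  N3 x:[-12,8] y:[8,37/3] z:[-8,22] -> hit [8,8], descend [2, 7]
    N2 x:[-5,8] y:[8,35/3] z:[9,22] -> miss, prune
    N7 x:[-12,-10] y:[34/3,37/3] z:[-8,-5] -> miss, prune

order=[0, 1, 5, 6, 3, 2, 7]  |boxes|=7  |leaves|=1  hit=miss

== RESULT ==
7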